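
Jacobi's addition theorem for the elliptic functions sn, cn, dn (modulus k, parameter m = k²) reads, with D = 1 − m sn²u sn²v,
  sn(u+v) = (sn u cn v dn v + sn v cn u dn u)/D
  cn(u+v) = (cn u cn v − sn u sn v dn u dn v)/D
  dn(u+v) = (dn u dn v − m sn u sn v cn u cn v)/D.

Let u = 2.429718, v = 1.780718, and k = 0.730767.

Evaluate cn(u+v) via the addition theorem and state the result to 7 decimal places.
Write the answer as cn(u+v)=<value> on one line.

cn(u+v)=-0.9068647

sn u = 0.9278552434263385, cn u = -0.3729405411674227, dn u = 0.7350194771706217
sn v = 0.9975098660210417, cn v = 0.07052706707841644, dn v = 0.6845698248557452
m = k² = 0.534020408289
D = 1 − m·sn²u·sn²v = 0.5425404411461732
cn(u+v) = (cn u·cn v − sn u·sn v·dn u·dn v)/D = -0.4920107535491926/0.5425404411461732 = -0.9068646615720823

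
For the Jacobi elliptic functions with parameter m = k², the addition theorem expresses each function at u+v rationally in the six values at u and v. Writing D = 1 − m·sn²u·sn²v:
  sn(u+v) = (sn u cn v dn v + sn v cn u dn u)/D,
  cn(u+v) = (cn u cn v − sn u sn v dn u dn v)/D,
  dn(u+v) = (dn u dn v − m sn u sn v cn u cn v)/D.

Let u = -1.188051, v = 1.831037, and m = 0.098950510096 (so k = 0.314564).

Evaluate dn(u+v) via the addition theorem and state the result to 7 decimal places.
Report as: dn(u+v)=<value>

sn u = -0.9196679773046311, cn u = 0.3926968442964733, dn u = 0.9572401623240965
sn v = 0.9784247803829224, cn v = -0.2066033618618779, dn v = 0.9514584527944957
m = k² = 0.098950510096
D = 1 − m·sn²u·sn²v = 0.9198810860387938
dn(u+v) = (dn u·dn v − m·sn u·sn v·cn u·cn v)/D = 0.9035503501935652/0.9198810860387938 = 0.9822469055043275

dn(u+v)=0.9822469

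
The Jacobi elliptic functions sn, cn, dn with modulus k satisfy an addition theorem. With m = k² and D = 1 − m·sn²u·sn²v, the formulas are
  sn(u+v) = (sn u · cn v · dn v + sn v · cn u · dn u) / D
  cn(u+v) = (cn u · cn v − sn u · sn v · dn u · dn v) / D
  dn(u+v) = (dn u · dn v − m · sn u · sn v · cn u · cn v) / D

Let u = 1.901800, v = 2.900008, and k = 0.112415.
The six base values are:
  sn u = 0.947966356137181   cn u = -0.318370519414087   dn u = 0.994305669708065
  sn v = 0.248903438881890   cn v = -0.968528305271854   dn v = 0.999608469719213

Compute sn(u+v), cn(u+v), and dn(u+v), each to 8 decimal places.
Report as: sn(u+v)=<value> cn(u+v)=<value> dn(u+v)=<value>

sn(u+v)=-0.99726668 cn(u+v)=0.07388620 dn(u+v)=0.99369606

m = k² = 0.012637132225
D = 1 − m·sn²u·sn²v = 0.9992964480485642
sn(u+v) = (sn u·cn v·dn v + sn v·cn u·dn u)/D = -0.9965650501480758/0.9992964480485642 = -0.9972666790662348
cn(u+v) = (cn u·cn v − sn u·sn v·dn u·dn v)/D = 0.07383421907110399/0.9992964480485642 = 0.07388620185260157
dn(u+v) = (dn u·dn v − m·sn u·sn v·cn u·cn v)/D = 0.9929969413771595/0.9992964480485642 = 0.9936960581780247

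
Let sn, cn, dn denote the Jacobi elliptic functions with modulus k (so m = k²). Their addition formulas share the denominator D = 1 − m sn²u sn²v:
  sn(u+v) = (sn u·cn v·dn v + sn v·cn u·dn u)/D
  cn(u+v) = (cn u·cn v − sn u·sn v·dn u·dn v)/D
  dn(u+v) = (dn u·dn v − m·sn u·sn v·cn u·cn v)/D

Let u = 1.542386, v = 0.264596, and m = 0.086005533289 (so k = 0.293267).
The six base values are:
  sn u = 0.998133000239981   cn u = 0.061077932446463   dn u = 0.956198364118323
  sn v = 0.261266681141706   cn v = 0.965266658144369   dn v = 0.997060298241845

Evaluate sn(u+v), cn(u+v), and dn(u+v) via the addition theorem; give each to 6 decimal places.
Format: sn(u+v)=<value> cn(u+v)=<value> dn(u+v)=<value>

m = k² = 0.086005533289
D = 1 − m·sn²u·sn²v = 0.9941511392877314
sn(u+v) = (sn u·cn v·dn v + sn v·cn u·dn u)/D = 0.9758908656838227/0.9941511392877314 = 0.9816322962552843
cn(u+v) = (cn u·cn v − sn u·sn v·dn u·dn v)/D = -0.1896668289975172/0.9941511392877314 = -0.1907826903798608
dn(u+v) = (dn u·dn v − m·sn u·sn v·cn u·cn v)/D = 0.9520651246732668/0.9941511392877314 = 0.9576663819501153

sn(u+v)=0.981632 cn(u+v)=-0.190783 dn(u+v)=0.957666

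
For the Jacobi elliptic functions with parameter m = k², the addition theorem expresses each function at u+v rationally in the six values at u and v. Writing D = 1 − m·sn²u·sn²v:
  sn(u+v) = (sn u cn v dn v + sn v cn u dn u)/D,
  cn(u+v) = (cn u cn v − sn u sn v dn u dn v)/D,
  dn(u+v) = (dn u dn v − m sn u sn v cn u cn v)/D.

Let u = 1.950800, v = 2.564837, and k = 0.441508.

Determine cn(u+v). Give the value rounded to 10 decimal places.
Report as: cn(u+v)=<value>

sn u = 0.9652821285549785, cn u = -0.2612095179972773, dn u = 0.9046384876858024
sn v = 0.6721728131624712, cn v = -0.7403942930933825, dn v = 0.9549490878367473
m = k² = 0.194929314064
D = 1 − m·sn²u·sn²v = 0.9179369655823692
cn(u+v) = (cn u·cn v − sn u·sn v·dn u·dn v)/D = -0.3671211559385492/0.9179369655823692 = -0.3999415751882653

cn(u+v)=-0.3999415752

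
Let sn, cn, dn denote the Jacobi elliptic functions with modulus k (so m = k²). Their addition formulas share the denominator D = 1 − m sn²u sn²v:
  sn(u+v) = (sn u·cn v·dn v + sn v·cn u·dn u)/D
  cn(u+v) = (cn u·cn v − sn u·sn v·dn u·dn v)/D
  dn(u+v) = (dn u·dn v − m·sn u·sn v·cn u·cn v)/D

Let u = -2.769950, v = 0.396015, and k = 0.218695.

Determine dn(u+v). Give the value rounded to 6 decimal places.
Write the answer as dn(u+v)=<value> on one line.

sn u = -0.3983522631443209, cn u = -0.9172325083902106, dn u = 0.9961980301998852
sn v = 0.3853022972517904, cn v = 0.9227904094281068, dn v = 0.9964434912422133
m = k² = 0.047827503025
D = 1 − m·sn²u·sn²v = 0.9988732813519104
dn(u+v) = (dn u·dn v − m·sn u·sn v·cn u·cn v)/D = 0.9864416461461089/0.9988732813519104 = 0.9875543420392864

dn(u+v)=0.987554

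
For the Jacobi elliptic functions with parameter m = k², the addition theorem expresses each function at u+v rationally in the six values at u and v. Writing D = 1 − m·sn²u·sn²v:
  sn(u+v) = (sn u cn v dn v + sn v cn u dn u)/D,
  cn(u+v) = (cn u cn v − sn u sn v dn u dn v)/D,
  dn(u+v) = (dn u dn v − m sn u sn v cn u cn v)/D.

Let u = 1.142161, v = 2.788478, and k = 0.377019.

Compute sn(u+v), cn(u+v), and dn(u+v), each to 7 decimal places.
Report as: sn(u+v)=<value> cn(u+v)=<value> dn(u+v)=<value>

sn(u+v)=-0.6139547 cn(u+v)=-0.7893413 dn(u+v)=0.9728414

sn u = 0.8979228899257951, cn u = 0.4401527959099073, dn u = 0.9409541633839948
sn v = 0.4548918118040905, cn v = -0.8905467082380305, dn v = 0.9851836226743251
m = k² = 0.142143326361
D = 1 − m·sn²u·sn²v = 0.9762851272403731
sn(u+v) = (sn u·cn v·dn v + sn v·cn u·dn u)/D = -0.5993948391774079/0.9762851272403731 = -0.6139546966895766
cn(u+v) = (cn u·cn v − sn u·sn v·dn u·dn v)/D = -0.7706221359643394/0.9762851272403731 = -0.7893412635944038
dn(u+v) = (dn u·dn v − m·sn u·sn v·cn u·cn v)/D = 0.9497706163131624/0.9762851272403731 = 0.9728414269690267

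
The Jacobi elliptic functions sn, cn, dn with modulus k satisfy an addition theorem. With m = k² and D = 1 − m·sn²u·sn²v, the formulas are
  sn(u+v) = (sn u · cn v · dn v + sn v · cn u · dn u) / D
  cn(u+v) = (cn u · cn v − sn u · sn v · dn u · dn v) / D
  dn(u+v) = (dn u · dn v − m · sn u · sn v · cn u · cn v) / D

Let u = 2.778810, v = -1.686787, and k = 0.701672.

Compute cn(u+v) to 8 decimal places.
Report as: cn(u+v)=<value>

cn(u+v)=0.53324717

sn u = 0.7601414639335341, cn u = -0.6497576123517012, dn u = 0.8458820621505835
sn v = -0.993411761893259, cn v = 0.1145996131412794, dn v = 0.7170232827298724
m = k² = 0.492343595584
D = 1 − m·sn²u·sn²v = 0.7192526056514668
cn(u+v) = (cn u·cn v − sn u·sn v·dn u·dn v)/D = 0.3835394168407573/0.7192526056514668 = 0.5332471705032817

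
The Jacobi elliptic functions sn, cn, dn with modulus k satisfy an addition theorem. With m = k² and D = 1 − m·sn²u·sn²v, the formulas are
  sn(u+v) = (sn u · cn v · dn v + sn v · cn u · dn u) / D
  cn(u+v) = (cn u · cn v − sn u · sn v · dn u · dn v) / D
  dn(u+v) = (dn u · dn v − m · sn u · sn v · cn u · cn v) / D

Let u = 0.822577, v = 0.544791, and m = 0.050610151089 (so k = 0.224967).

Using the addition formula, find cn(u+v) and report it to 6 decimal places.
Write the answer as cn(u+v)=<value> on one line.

cn(u+v)=0.216513

sn u = 0.7301090003099178, cn u = 0.6833307015394906, dn u = 0.9864186716405083
sn v = 0.5171404315778163, cn v = 0.8559005631657861, dn v = 0.9932095012720944
m = k² = 0.050610151089
D = 1 − m·sn²u·sn²v = 0.9927851048312219
cn(u+v) = (cn u·cn v − sn u·sn v·dn u·dn v)/D = 0.2149511958555847/0.9927851048312219 = 0.2165133167384974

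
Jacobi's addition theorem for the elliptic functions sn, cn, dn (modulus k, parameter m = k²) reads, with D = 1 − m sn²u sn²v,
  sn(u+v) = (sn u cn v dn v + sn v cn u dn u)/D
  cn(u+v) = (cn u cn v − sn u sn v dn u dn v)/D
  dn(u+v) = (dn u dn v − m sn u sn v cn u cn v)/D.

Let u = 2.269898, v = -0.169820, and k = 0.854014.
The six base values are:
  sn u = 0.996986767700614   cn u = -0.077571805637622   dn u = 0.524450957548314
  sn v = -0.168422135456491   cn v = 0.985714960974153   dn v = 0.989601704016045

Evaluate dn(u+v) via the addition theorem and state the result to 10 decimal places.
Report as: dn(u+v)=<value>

m = k² = 0.729339912196
D = 1 − m·sn²u·sn²v = 0.9794360230655358
dn(u+v) = (dn u·dn v − m·sn u·sn v·cn u·cn v)/D = 0.5096332941543162/0.9794360230655358 = 0.520333418572063

dn(u+v)=0.5203334186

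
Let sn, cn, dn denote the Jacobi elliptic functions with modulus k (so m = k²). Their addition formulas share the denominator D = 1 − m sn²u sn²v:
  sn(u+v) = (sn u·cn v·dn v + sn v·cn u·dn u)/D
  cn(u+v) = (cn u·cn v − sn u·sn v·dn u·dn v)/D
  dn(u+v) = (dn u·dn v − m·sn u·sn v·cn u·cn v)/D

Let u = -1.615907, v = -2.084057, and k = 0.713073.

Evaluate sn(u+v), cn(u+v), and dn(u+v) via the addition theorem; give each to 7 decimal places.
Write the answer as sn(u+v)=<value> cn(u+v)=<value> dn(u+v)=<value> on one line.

sn u = -0.985084620829027, cn u = 0.1720705954140108, dn u = 0.711745681878709
sn v = -0.9877301071798766, cn v = -0.1561705329773495, dn v = 0.7098789804379502
m = k² = 0.508473103329
D = 1 − m·sn²u·sn²v = 0.5186160054676663
sn(u+v) = (sn u·cn v·dn v + sn v·cn u·dn u)/D = -0.01175917602252468/0.5186160054676663 = -0.02267414792168001
cn(u+v) = (cn u·cn v − sn u·sn v·dn u·dn v)/D = -0.5184826736801431/0.5186160054676663 = -0.9997429084599829
dn(u+v) = (dn u·dn v − m·sn u·sn v·cn u·cn v)/D = 0.5185482141240308/0.5186160054676663 = 0.9998692841275226

sn(u+v)=-0.0226741 cn(u+v)=-0.9997429 dn(u+v)=0.9998693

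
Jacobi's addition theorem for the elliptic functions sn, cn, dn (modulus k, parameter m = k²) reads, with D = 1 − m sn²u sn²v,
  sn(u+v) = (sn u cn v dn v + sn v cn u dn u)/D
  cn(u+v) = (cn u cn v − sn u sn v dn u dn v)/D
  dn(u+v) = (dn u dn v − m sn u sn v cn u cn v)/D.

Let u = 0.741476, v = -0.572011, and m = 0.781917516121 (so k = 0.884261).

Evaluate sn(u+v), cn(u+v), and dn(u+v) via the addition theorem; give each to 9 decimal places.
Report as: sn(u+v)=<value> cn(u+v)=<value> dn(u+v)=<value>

sn u = 0.6399921640736627, cn u = 0.7683814351767682, dn u = 0.8244600827028206
sn v = -0.5221612455173596, cn v = 0.8528467820656649, dn v = 0.8870221750116311
m = k² = 0.781917516121
D = 1 − m·sn²u·sn²v = 0.9126788339352083
sn(u+v) = (sn u·cn v·dn v + sn v·cn u·dn u)/D = 0.1533611811414938/0.9126788339352083 = 0.1680341160978223
cn(u+v) = (cn u·cn v − sn u·sn v·dn u·dn v)/D = 0.8997016183336659/0.9126788339352083 = 0.9857811804996196
dn(u+v) = (dn u·dn v − m·sn u·sn v·cn u·cn v)/D = 0.9025476309505334/0.9126788339352083 = 0.9888994873026779

sn(u+v)=0.168034116 cn(u+v)=0.985781180 dn(u+v)=0.988899487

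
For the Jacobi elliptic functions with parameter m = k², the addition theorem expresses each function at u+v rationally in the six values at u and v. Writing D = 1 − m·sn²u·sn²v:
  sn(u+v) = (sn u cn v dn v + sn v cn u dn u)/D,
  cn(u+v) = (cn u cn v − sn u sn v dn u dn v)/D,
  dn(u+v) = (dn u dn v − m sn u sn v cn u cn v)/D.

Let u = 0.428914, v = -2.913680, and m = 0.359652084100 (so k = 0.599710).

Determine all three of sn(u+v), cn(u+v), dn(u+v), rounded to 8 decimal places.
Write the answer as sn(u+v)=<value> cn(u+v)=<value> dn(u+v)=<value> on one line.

sn(u+v)=-0.82227998 cn(u+v)=-0.56908315 dn(u+v)=0.86995590

sn u = 0.4117449232350762, cn u = 0.9112991375998011, dn u = 0.9690339447519479
sn v = -0.5447516109474289, cn v = -0.8385974495371311, dn v = 0.9451305154309442
m = k² = 0.3596520841
D = 1 − m·sn²u·sn²v = 0.9819059355099248
sn(u+v) = (sn u·cn v·dn v + sn v·cn u·dn u)/D = -0.8074015972332657/0.9819059355099248 = -0.8222799842980527
cn(u+v) = (cn u·cn v − sn u·sn v·dn u·dn v)/D = -0.5587861191679622/0.9819059355099248 = -0.5690831463176486
dn(u+v) = (dn u·dn v − m·sn u·sn v·cn u·cn v)/D = 0.8542148614498362/0.9819059355099248 = 0.8699558996007332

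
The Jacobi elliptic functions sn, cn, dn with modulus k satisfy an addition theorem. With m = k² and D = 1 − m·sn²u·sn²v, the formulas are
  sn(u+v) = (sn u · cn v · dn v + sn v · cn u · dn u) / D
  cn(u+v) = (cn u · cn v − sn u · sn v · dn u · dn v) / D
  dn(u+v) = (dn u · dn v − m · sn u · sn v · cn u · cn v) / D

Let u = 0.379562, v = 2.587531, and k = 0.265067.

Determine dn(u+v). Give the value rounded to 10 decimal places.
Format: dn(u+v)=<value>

sn u = 0.3699360065949398, cn u = 0.9290572377548052, dn u = 0.9951807184998135
sn v = 0.5720926357694485, cn v = -0.8201890124223593, dn v = 0.9884353480850301
m = k² = 0.070260514489
D = 1 − m·sn²u·sn²v = 0.9968529963358429
dn(u+v) = (dn u·dn v − m·sn u·sn v·cn u·cn v)/D = 0.9950026033221571/0.9968529963358429 = 0.9981437654092556

dn(u+v)=0.9981437654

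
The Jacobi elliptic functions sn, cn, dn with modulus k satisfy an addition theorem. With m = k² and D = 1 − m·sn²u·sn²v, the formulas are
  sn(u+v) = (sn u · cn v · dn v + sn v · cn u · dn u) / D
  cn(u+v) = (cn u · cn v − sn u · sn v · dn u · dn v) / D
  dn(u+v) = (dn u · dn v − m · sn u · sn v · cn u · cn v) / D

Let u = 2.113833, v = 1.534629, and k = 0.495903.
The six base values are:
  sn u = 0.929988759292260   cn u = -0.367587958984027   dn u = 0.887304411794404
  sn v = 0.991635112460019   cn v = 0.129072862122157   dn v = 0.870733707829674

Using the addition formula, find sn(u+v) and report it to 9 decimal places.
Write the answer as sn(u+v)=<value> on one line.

sn(u+v)=-0.276808181

m = k² = 0.245919785409
D = 1 − m·sn²u·sn²v = 0.7908525075206336
sn(u+v) = (sn u·cn v·dn v + sn v·cn u·dn u)/D = -0.2189144437179428/0.7908525075206336 = -0.2768081805850901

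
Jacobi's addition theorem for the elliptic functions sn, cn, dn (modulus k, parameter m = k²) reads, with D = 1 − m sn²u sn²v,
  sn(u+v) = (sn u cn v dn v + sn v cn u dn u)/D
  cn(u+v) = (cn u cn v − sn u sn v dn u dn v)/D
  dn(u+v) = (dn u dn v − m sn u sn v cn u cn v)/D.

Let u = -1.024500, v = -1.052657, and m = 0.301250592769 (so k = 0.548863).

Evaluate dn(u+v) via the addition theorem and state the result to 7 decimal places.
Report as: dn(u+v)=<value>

sn u = -0.831022042661543, cn u = 0.5562394849438833, dn u = 0.8899196890585602
sn v = -0.8446683238757258, cn v = 0.5352900360000847, dn v = 0.8860408416946189
m = k² = 0.301250592769
D = 1 − m·sn²u·sn²v = 0.8515687267276286
dn(u+v) = (dn u·dn v − m·sn u·sn v·cn u·cn v)/D = 0.7255433178880255/0.8515687267276286 = 0.852007941480087

dn(u+v)=0.8520079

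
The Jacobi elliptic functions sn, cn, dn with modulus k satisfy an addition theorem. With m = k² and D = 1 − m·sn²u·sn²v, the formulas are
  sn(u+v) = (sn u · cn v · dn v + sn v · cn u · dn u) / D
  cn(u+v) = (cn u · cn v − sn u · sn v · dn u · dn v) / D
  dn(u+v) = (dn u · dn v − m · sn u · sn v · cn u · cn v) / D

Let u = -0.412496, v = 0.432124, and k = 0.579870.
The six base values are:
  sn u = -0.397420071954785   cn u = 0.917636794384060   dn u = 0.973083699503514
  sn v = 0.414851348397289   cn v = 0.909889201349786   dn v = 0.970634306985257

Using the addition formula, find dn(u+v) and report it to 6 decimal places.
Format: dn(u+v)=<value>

dn(u+v)=0.999935

m = k² = 0.3362492169
D = 1 − m·sn²u·sn²v = 0.9908600064572114
dn(u+v) = (dn u·dn v − m·sn u·sn v·cn u·cn v)/D = 0.9907958359864625/0.9908600064572114 = 0.9999352376013455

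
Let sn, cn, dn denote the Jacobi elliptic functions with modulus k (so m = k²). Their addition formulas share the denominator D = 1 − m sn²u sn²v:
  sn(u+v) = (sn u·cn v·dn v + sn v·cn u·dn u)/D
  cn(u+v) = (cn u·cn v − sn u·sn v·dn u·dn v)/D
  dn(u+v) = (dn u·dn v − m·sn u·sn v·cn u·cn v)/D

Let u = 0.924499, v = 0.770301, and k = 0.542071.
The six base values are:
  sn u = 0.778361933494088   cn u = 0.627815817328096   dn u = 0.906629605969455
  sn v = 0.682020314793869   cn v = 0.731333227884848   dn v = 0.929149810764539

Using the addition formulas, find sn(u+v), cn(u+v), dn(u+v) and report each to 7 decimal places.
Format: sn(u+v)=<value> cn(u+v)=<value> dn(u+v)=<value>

m = k² = 0.293840969041
D = 1 − m·sn²u·sn²v = 0.917192409930013
sn(u+v) = (sn u·cn v·dn v + sn v·cn u·dn u)/D = 0.9171145584807592/0.917192409930013 = 0.9999151198282815
cn(u+v) = (cn u·cn v − sn u·sn v·dn u·dn v)/D = 0.01195003999437379/0.917192409930013 = 0.01302893467607919
dn(u+v) = (dn u·dn v − m·sn u·sn v·cn u·cn v)/D = 0.7707739865219222/0.917192409930013 = 0.8403623690919298

sn(u+v)=0.9999151 cn(u+v)=0.0130289 dn(u+v)=0.8403624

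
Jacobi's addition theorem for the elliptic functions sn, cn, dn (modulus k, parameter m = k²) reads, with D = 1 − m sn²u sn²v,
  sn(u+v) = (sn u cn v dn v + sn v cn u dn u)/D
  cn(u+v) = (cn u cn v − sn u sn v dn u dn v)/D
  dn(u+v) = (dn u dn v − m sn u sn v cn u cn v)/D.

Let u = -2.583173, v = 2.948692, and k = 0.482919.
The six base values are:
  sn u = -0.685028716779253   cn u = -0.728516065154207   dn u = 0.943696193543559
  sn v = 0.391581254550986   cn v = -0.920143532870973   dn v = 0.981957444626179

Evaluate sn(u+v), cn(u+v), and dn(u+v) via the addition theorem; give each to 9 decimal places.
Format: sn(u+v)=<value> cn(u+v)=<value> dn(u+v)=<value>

sn(u+v)=0.355709867 cn(u+v)=0.934596432 dn(u+v)=0.985135502

m = k² = 0.233210760561
D = 1 − m·sn²u·sn²v = 0.9832193056264939
sn(u+v) = (sn u·cn v·dn v + sn v·cn u·dn u)/D = 0.3497408087290229/0.9832193056264939 = 0.3557098672977874
cn(u+v) = (cn u·cn v − sn u·sn v·dn u·dn v)/D = 0.9189132547015599/0.9832193056264939 = 0.9345964317859289
dn(u+v) = (dn u·dn v − m·sn u·sn v·cn u·cn v)/D = 0.9686042439800692/0.9832193056264939 = 0.9851355017514508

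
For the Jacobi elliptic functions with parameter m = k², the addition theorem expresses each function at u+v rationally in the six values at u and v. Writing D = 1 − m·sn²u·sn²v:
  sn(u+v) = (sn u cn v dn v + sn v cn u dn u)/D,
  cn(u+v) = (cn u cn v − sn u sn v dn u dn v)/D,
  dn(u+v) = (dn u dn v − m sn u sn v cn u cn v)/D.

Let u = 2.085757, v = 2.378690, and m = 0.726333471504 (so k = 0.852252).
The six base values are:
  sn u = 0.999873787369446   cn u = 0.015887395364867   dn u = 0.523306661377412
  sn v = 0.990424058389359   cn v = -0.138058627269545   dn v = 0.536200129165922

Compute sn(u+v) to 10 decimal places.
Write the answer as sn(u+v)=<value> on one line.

sn(u+v)=-0.2286601881

m = k² = 0.726333471504
D = 1 − m·sn²u·sn²v = 0.2876904174961138
sn(u+v) = (sn u·cn v·dn v + sn v·cn u·dn u)/D = -0.06578334498420875/0.2876904174961138 = -0.2286601881173097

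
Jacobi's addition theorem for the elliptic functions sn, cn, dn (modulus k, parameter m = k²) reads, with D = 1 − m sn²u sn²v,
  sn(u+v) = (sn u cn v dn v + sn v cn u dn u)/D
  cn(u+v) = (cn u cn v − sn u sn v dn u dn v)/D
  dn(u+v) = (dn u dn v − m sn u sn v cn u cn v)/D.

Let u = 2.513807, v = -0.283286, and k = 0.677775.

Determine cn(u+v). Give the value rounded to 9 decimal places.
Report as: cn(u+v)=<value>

cn(u+v)=-0.300135868

sn u = 0.8642004908206912, cn u = -0.5031476042527444, dn u = 0.8105037207975241
sn v = -0.2778700074342116, cn v = 0.9606186855191352, dn v = 0.9821051631210506
m = k² = 0.459378950625
D = 1 − m·sn²u·sn²v = 0.9735099087693928
cn(u+v) = (cn u·cn v − sn u·sn v·dn u·dn v)/D = -0.2921852410326759/0.9735099087693928 = -0.3001358675455346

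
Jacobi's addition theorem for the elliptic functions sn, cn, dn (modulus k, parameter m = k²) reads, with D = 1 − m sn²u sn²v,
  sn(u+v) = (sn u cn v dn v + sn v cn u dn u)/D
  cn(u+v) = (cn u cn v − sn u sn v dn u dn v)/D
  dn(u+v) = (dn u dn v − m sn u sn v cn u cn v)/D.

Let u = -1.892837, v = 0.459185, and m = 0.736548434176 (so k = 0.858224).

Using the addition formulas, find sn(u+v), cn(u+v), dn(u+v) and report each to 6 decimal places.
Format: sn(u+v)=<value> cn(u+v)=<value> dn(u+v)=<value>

sn(u+v)=-0.928535 cn(u+v)=0.371244 dn(u+v)=0.604123

sn u = -0.9922990360138923, cn u = 0.1238653427149827, dn u = 0.5241680559358174
sn v = 0.4330411787380553, cn v = 0.9013741384781103, dn v = 0.9283743875607933
m = k² = 0.736548434176
D = 1 − m·sn²u·sn²v = 0.8639981418742754
sn(u+v) = (sn u·cn v·dn v + sn v·cn u·dn u)/D = -0.8022526572048136/0.8639981418742754 = -0.9285351649767243
cn(u+v) = (cn u·cn v − sn u·sn v·dn u·dn v)/D = 0.3207545216672968/0.8639981418742754 = 0.3712444577386271
dn(u+v) = (dn u·dn v − m·sn u·sn v·cn u·cn v)/D = 0.5219610597368223/0.8639981418742754 = 0.6041228961494403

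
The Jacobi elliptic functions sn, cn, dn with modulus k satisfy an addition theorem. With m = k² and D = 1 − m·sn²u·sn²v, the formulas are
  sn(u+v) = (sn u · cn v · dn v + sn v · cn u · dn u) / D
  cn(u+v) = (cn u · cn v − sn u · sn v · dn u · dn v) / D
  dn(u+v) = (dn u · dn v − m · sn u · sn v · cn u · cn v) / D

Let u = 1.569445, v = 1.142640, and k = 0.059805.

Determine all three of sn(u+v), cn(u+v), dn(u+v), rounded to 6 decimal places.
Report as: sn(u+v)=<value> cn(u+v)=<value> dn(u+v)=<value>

sn(u+v)=0.418939 cn(u+v)=-0.908015 dn(u+v)=0.999686

sn u = 0.9999962083937727, cn u = 0.002753760715512584, dn u = 0.9982100926645425
sn v = 0.9094485917917555, cn v = 0.4158163764066933, dn v = 0.9985197916643341
m = k² = 0.003576638025
D = 1 − m·sn²u·sn²v = 0.9970417967781963
sn(u+v) = (sn u·cn v·dn v + sn v·cn u·dn u)/D = 0.4176992284160949/0.9970417967781963 = 0.4189385337363314
cn(u+v) = (cn u·cn v − sn u·sn v·dn u·dn v)/D = -0.9053285034192247/0.9970417967781963 = -0.9080145951199533
dn(u+v) = (dn u·dn v − m·sn u·sn v·cn u·cn v)/D = 0.9967288091676516/0.9970417967781963 = 0.9996860837614269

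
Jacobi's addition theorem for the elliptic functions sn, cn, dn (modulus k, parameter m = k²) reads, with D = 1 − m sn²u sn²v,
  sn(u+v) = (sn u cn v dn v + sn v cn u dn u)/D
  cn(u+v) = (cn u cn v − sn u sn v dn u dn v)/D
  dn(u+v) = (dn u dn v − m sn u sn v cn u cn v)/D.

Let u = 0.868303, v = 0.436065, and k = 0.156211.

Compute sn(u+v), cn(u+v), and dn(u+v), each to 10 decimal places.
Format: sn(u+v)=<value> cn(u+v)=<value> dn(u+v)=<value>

sn(u+v)=0.9630100221 cn(u+v)=0.2694655772 dn(u+v)=0.9886202431

sn u = 0.7617533935188093, cn u = 0.6478670908933237, dn u = 0.9928949421970901
sn v = 0.4220817587568523, cn v = 0.9065577692153558, dn v = 0.9978239986199454
m = k² = 0.024401876521
D = 1 − m·sn²u·sn²v = 0.9974774186100331
sn(u+v) = (sn u·cn v·dn v + sn v·cn u·dn u)/D = 0.9605807509628056/0.9974774186100331 = 0.9630100221229646
cn(u+v) = (cn u·cn v − sn u·sn v·dn u·dn v)/D = 0.2687858283404609/0.9974774186100331 = 0.2694655771907189
dn(u+v) = (dn u·dn v − m·sn u·sn v·cn u·cn v)/D = 0.9861263681149667/0.9974774186100331 = 0.9886202431420614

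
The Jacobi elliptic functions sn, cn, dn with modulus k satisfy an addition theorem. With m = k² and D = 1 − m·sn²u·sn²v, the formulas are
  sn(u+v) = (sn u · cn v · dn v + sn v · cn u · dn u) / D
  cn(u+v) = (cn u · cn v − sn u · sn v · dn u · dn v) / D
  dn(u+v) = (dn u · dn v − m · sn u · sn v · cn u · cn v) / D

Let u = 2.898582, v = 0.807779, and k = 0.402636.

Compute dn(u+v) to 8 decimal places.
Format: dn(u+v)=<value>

sn u = 0.3727431206145351, cn u = -0.9279345699102594, dn u = 0.9886738865260757
sn v = 0.7140859634093684, cn v = 0.700058023924956, dn v = 0.9577756198826958
m = k² = 0.162115748496
D = 1 − m·sn²u·sn²v = 0.9885146172629682
dn(u+v) = (dn u·dn v − m·sn u·sn v·cn u·cn v)/D = 0.9749586244690128/0.9885146172629682 = 0.9862865024378802

dn(u+v)=0.98628650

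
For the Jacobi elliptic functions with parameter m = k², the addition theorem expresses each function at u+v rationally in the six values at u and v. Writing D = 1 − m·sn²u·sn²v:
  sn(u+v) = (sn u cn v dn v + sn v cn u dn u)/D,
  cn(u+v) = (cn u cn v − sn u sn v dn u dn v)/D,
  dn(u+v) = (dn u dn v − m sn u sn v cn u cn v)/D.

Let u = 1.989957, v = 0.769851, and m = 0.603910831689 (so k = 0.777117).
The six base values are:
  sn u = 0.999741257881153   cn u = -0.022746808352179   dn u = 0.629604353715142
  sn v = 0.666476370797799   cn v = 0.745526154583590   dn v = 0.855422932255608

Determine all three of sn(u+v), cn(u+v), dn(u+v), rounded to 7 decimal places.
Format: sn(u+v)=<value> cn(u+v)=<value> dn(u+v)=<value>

sn(u+v)=0.8580970 cn(u+v)=-0.5134876 dn(u+v)=0.7451993

m = k² = 0.603910831689
D = 1 − m·sn²u·sn²v = 0.7318871910483555
sn(u+v) = (sn u·cn v·dn v + sn v·cn u·dn u)/D = 0.6280302245903464/0.7318871910483555 = 0.8580970295309522
cn(u+v) = (cn u·cn v − sn u·sn v·dn u·dn v)/D = -0.3758149776441209/0.7318871910483555 = -0.513487573277247
dn(u+v) = (dn u·dn v − m·sn u·sn v·cn u·cn v)/D = 0.5454018378310779/0.7318871910483555 = 0.7451993210180986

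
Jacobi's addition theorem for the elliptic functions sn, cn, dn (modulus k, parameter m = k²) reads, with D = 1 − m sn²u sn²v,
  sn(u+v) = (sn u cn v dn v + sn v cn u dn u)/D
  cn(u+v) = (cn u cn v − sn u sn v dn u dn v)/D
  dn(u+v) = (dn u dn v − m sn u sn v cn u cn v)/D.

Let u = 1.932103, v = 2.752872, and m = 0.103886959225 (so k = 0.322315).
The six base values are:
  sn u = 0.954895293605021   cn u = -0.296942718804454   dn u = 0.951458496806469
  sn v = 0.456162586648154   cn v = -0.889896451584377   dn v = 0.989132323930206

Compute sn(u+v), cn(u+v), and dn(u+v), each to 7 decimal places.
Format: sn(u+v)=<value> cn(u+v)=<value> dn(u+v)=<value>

m = k² = 0.103886959225
D = 1 − m·sn²u·sn²v = 0.9802888544179899
sn(u+v) = (sn u·cn v·dn v + sn v·cn u·dn u)/D = -0.9694020496748998/0.9802888544179899 = -0.9888942889700059
cn(u+v) = (cn u·cn v − sn u·sn v·dn u·dn v)/D = -0.1456911259556948/0.9802888544179899 = -0.1486206084044417
dn(u+v) = (dn u·dn v − m·sn u·sn v·cn u·cn v)/D = 0.9291606278489926/0.9802888544179899 = 0.9478437132702556

sn(u+v)=-0.9888943 cn(u+v)=-0.1486206 dn(u+v)=0.9478437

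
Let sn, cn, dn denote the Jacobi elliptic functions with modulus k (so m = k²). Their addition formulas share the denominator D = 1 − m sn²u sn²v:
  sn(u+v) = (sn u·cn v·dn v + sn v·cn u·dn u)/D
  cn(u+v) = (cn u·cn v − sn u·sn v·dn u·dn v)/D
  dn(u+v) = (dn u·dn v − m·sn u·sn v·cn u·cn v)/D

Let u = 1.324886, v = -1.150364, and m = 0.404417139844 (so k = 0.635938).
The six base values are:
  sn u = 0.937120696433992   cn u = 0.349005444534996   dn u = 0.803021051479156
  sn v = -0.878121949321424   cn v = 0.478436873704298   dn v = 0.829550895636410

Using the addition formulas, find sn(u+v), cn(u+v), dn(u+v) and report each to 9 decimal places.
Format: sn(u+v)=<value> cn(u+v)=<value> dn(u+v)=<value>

sn(u+v)=0.173286918 cn(u+v)=0.984871384 dn(u+v)=0.993909462

m = k² = 0.404417139844
D = 1 − m·sn²u·sn²v = 0.726138944353566
sn(u+v) = (sn u·cn v·dn v + sn v·cn u·dn u)/D = 0.1258303799050973/0.726138944353566 = 0.1732869182730804
cn(u+v) = (cn u·cn v − sn u·sn v·dn u·dn v)/D = 0.7151534674458694/0.726138944353566 = 0.9848713844738402
dn(u+v) = (dn u·dn v − m·sn u·sn v·cn u·cn v)/D = 0.7217163673301509/0.726138944353566 = 0.993909461738962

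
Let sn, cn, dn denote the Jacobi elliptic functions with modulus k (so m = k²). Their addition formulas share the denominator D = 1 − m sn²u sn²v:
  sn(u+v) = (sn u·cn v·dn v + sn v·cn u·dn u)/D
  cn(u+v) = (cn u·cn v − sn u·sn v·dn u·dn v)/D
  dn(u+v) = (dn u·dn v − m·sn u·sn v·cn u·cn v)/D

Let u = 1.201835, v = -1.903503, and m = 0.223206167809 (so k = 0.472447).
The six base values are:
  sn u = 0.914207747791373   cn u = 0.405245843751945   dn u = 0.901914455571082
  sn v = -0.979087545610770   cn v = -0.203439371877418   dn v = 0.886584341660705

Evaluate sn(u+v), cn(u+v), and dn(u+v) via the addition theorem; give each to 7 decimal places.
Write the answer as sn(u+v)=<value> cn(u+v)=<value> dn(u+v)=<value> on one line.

m = k² = 0.223206167809
D = 1 − m·sn²u·sn²v = 0.8211705508796854
sn(u+v) = (sn u·cn v·dn v + sn v·cn u·dn u)/D = -0.522745785789448/0.8211705508796854 = -0.6365861333305882
cn(u+v) = (cn u·cn v − sn u·sn v·dn u·dn v)/D = 0.6332913366464274/0.8211705508796854 = 0.7712056112679748
dn(u+v) = (dn u·dn v − m·sn u·sn v·cn u·cn v)/D = 0.7831519977965692/0.8211705508796854 = 0.9537020013170364

sn(u+v)=-0.6365861 cn(u+v)=0.7712056 dn(u+v)=0.9537020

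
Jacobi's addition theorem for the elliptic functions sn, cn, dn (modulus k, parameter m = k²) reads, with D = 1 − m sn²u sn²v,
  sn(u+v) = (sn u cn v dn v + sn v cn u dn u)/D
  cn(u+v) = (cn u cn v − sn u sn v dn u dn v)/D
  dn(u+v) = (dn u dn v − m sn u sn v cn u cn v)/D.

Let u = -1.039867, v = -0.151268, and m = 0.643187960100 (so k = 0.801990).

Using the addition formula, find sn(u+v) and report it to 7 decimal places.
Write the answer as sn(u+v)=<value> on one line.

sn(u+v)=-0.8700622

sn u = -0.8097300305194374, cn u = 0.5868025883335817, dn u = 0.7604509393209826
sn v = -0.1503268928681152, cn v = 0.9886363463279196, dn v = 0.992705961551686
m = k² = 0.6431879601
D = 1 − m·sn²u·sn²v = 0.9904700250102441
sn(u+v) = (sn u·cn v·dn v + sn v·cn u·dn u)/D = -0.861770510768815/0.9904700250102441 = -0.8700621815989858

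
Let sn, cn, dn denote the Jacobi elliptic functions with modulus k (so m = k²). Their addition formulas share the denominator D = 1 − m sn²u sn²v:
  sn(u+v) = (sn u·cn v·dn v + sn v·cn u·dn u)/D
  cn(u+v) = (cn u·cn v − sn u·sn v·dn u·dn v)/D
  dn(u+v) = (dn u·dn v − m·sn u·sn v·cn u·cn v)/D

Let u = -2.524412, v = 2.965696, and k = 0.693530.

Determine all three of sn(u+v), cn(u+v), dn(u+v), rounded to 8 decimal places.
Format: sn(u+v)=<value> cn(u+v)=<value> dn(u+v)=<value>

sn u = -0.8716562534154118, cn u = -0.490117716351702, dn u = 0.7965901443271668
sn v = 0.6327136835157697, cn v = -0.7743858177238956, dn v = 0.8985818625801006
m = k² = 0.4809838609
D = 1 − m·sn²u·sn²v = 0.8537029872190945
sn(u+v) = (sn u·cn v·dn v + sn v·cn u·dn u)/D = 0.3595152382356862/0.8537029872190945 = 0.4211244936682179
cn(u+v) = (cn u·cn v − sn u·sn v·dn u·dn v)/D = 0.7743110381901728/0.8537029872190945 = 0.9070028449970194
dn(u+v) = (dn u·dn v − m·sn u·sn v·cn u·cn v)/D = 0.8164808914157582/0.8537029872190945 = 0.9563992438112629

sn(u+v)=0.42112449 cn(u+v)=0.90700284 dn(u+v)=0.95639924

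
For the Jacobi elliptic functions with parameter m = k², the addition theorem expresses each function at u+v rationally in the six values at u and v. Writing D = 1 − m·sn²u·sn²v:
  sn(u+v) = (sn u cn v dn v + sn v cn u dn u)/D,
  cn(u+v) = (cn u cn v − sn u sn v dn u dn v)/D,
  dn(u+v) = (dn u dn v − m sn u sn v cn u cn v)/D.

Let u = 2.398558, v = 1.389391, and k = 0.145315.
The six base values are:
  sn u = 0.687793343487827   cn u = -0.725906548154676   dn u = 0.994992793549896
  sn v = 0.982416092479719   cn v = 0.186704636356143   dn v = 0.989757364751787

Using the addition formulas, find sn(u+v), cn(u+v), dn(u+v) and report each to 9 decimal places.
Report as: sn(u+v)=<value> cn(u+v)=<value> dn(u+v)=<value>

sn(u+v)=-0.588142877 cn(u+v)=-0.808757044 dn(u+v)=0.996341089

m = k² = 0.021116449225
D = 1 − m·sn²u·sn²v = 0.9903588738630139
sn(u+v) = (sn u·cn v·dn v + sn v·cn u·dn u)/D = -0.582472517736159/0.9903588738630139 = -0.5881428774037788
cn(u+v) = (cn u·cn v − sn u·sn v·dn u·dn v)/D = -0.8009597150427211/0.9903588738630139 = -0.8087570437153568
dn(u+v) = (dn u·dn v − m·sn u·sn v·cn u·cn v)/D = 0.9867352390106167/0.9903588738630139 = 0.996341089126346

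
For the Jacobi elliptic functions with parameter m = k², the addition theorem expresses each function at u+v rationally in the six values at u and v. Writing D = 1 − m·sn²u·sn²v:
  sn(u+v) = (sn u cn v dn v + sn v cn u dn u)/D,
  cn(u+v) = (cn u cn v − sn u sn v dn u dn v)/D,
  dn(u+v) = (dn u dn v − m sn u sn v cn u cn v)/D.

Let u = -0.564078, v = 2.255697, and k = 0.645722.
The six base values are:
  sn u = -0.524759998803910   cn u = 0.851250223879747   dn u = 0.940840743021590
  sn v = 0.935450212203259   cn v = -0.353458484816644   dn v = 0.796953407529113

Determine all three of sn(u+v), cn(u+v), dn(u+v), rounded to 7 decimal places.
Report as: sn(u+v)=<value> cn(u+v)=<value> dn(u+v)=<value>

m = k² = 0.416956901284
D = 1 − m·sn²u·sn²v = 0.8995259364848532
sn(u+v) = (sn u·cn v·dn v + sn v·cn u·dn u)/D = 0.8970131705535404/0.8995259364848532 = 0.9972065664486205
cn(u+v) = (cn u·cn v − sn u·sn v·dn u·dn v)/D = 0.06718840869106311/0.8995259364848532 = 0.07469313108816009
dn(u+v) = (dn u·dn v − m·sn u·sn v·cn u·cn v)/D = 0.6882221902154713/0.8995259364848532 = 0.7650943261345972

sn(u+v)=0.9972066 cn(u+v)=0.0746931 dn(u+v)=0.7650943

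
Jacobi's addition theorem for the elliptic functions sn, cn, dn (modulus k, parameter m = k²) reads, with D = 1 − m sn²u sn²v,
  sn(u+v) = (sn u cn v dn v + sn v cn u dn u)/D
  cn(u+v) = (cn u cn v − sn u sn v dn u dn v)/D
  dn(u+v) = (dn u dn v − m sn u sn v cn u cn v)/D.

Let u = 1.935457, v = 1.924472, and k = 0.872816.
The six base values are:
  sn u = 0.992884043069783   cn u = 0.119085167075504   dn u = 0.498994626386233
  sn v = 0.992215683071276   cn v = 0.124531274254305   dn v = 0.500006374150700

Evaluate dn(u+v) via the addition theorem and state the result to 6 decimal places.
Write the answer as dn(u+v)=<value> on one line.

m = k² = 0.761807769856
D = 1 − m·sn²u·sn²v = 0.2606422415602077
dn(u+v) = (dn u·dn v − m·sn u·sn v·cn u·cn v)/D = 0.2383707256830734/0.2606422415602077 = 0.9145513952618854

dn(u+v)=0.914551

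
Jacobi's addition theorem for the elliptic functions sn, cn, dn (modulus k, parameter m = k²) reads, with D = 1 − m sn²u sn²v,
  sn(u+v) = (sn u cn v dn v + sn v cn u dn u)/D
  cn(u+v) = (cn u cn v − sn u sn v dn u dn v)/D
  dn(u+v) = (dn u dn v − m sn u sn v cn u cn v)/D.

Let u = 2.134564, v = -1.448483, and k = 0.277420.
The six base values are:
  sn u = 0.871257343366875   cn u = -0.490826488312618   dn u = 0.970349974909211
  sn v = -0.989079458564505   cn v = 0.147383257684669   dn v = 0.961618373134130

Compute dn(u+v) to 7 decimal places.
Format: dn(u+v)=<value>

m = k² = 0.0769618564
D = 1 − m·sn²u·sn²v = 0.9428480829207272
dn(u+v) = (dn u·dn v − m·sn u·sn v·cn u·cn v)/D = 0.9283087059502264/0.9428480829207272 = 0.9845793004897871

dn(u+v)=0.9845793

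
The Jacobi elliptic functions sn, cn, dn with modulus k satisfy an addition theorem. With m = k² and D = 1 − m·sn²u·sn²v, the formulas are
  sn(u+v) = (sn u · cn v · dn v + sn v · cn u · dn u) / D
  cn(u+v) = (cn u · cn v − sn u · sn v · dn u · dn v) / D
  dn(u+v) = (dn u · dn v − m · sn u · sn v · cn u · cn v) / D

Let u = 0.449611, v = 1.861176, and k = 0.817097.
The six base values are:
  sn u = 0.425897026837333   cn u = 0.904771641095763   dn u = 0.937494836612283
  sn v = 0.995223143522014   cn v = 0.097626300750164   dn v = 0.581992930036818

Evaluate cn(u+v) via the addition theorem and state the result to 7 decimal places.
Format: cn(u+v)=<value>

cn(u+v)=-0.1624184

m = k² = 0.667647507409
D = 1 − m·sn²u·sn²v = 0.8800507927141277
cn(u+v) = (cn u·cn v − sn u·sn v·dn u·dn v)/D = -0.1429364275742144/0.8800507927141277 = -0.1624183839814407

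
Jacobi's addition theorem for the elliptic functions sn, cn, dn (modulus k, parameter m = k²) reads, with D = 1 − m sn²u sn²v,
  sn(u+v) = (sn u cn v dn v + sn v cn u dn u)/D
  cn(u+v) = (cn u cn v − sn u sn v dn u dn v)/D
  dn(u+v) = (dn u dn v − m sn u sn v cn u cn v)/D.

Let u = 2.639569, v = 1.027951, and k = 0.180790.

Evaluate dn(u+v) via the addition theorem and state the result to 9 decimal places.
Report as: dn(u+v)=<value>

dn(u+v)=0.996248655

sn u = 0.5033043875404173, cn u = -0.8641091907175652, dn u = 0.9958515868851035
sn v = 0.8537614799853548, cn v = 0.5206643211256333, dn v = 0.9880159931536331
m = k² = 0.0326850241
D = 1 − m·sn²u·sn²v = 0.9939649155022881
dn(u+v) = (dn u·dn v − m·sn u·sn v·cn u·cn v)/D = 0.9902362098186427/0.9939649155022881 = 0.996248654630067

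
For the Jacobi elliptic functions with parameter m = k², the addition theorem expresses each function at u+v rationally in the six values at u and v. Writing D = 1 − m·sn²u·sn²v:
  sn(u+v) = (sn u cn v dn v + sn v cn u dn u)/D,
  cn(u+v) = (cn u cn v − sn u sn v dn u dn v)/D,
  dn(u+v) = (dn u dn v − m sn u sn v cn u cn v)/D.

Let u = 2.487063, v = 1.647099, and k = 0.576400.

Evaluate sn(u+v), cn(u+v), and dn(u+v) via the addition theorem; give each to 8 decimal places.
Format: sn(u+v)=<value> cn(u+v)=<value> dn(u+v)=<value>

sn(u+v)=-0.60731757 cn(u+v)=-0.79445917 dn(u+v)=0.93672808

sn u = 0.8056169428789141, cn u = -0.5924367825738308, dn u = 0.8856477933499643
sn v = 0.9975214596118116, cn v = 0.07036289941383134, dn v = 0.8181735295534797
m = k² = 0.33223696
D = 1 − m·sn²u·sn²v = 0.7854395745728275
sn(u+v) = (sn u·cn v·dn v + sn v·cn u·dn u)/D = -0.4770112514717464/0.7854395745728275 = -0.6073175670212133
cn(u+v) = (cn u·cn v − sn u·sn v·dn u·dn v)/D = -0.6239996724955091/0.7854395745728275 = -0.7944591699939237
dn(u+v) = (dn u·dn v − m·sn u·sn v·cn u·cn v)/D = 0.7357433083566546/0.7854395745728275 = 0.9367280847247849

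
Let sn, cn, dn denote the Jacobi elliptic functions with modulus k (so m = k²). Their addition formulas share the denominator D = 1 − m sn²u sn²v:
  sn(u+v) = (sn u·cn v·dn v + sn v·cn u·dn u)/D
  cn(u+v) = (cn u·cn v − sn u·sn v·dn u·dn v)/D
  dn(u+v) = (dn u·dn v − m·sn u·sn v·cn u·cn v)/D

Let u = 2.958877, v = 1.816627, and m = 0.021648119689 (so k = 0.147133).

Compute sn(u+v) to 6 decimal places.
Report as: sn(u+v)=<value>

sn(u+v)=-0.999320

sn u = 0.1985709791872655, cn u = -0.9800865095615849, dn u = 0.9995731115082284
sn v = 0.9725865415655174, cn v = -0.2325412203580823, dn v = 0.9897082961445409
m = k² = 0.021648119689
D = 1 − m·sn²u·sn²v = 0.999192563744132
sn(u+v) = (sn u·cn v·dn v + sn v·cn u·dn u)/D = -0.998512739320686/0.999192563744132 = -0.999319626218095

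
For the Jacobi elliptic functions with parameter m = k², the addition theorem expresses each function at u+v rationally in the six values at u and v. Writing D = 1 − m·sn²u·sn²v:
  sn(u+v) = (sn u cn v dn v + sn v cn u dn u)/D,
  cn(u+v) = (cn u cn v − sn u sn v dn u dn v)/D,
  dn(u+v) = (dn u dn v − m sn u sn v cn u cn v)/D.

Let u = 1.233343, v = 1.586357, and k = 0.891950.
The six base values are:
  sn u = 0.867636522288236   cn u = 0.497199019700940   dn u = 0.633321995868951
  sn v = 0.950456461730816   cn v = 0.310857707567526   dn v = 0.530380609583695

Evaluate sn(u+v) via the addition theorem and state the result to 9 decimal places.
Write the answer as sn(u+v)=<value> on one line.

sn(u+v)=0.963757845

m = k² = 0.7955748025
D = 1 − m·sn²u·sn²v = 0.4589702773101735
sn(u+v) = (sn u·cn v·dn v + sn v·cn u·dn u)/D = 0.4423362055771828/0.4589702773101735 = 0.9637578454306979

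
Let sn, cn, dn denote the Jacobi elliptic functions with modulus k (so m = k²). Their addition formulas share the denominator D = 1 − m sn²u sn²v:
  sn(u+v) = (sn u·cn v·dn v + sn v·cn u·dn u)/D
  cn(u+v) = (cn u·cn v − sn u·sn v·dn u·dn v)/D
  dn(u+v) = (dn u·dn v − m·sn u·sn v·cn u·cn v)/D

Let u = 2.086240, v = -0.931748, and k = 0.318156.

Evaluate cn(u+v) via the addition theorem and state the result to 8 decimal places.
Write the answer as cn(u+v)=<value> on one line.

sn u = 0.9003182192028668, cn u = -0.4352322416496492, dn u = 0.9580976907161879
sn v = -0.7957843477578079, cn v = 0.6055801118462199, dn v = 0.9674182562064988
m = k² = 0.101223240336
D = 1 − m·sn²u·sn²v = 0.9480407230565387
cn(u+v) = (cn u·cn v − sn u·sn v·dn u·dn v)/D = 0.4005045222134447/0.9480407230565387 = 0.4224549773792361

cn(u+v)=0.42245498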